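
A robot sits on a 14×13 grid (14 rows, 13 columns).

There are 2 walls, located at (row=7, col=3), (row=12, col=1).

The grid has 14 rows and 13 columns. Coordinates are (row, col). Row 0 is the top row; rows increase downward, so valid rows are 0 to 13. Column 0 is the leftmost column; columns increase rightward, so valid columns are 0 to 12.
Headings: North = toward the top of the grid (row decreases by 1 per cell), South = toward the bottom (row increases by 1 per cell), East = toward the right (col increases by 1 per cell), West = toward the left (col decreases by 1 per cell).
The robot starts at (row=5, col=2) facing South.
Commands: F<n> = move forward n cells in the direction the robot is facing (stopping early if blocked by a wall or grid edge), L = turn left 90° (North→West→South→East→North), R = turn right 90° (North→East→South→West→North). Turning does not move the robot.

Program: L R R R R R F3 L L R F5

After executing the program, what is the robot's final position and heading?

Start: (row=5, col=2), facing South
  L: turn left, now facing East
  R: turn right, now facing South
  R: turn right, now facing West
  R: turn right, now facing North
  R: turn right, now facing East
  R: turn right, now facing South
  F3: move forward 3, now at (row=8, col=2)
  L: turn left, now facing East
  L: turn left, now facing North
  R: turn right, now facing East
  F5: move forward 5, now at (row=8, col=7)
Final: (row=8, col=7), facing East

Answer: Final position: (row=8, col=7), facing East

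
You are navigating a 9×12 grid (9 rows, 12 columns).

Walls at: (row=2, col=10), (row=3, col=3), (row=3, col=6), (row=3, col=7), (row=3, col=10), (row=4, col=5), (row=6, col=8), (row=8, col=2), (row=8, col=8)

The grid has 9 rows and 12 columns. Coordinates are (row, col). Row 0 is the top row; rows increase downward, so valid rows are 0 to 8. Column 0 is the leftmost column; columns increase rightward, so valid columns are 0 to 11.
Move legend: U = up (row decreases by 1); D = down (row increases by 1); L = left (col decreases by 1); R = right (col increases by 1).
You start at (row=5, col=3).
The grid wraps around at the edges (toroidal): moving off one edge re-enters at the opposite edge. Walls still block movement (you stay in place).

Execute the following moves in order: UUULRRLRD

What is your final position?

Answer: Final position: (row=5, col=4)

Derivation:
Start: (row=5, col=3)
  U (up): (row=5, col=3) -> (row=4, col=3)
  U (up): blocked, stay at (row=4, col=3)
  U (up): blocked, stay at (row=4, col=3)
  L (left): (row=4, col=3) -> (row=4, col=2)
  R (right): (row=4, col=2) -> (row=4, col=3)
  R (right): (row=4, col=3) -> (row=4, col=4)
  L (left): (row=4, col=4) -> (row=4, col=3)
  R (right): (row=4, col=3) -> (row=4, col=4)
  D (down): (row=4, col=4) -> (row=5, col=4)
Final: (row=5, col=4)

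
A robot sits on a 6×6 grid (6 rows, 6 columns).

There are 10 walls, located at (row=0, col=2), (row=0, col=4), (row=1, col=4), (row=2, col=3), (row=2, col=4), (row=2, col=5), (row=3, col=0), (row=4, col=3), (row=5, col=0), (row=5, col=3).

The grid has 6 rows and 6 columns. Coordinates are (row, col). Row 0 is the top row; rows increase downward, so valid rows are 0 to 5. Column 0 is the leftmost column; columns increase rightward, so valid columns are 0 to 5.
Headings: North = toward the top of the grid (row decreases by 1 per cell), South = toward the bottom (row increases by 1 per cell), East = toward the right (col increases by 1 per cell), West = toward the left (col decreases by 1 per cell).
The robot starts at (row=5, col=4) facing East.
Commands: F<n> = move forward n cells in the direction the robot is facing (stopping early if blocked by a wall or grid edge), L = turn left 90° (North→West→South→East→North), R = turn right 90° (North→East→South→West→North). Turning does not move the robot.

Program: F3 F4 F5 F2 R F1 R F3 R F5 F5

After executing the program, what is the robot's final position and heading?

Start: (row=5, col=4), facing East
  F3: move forward 1/3 (blocked), now at (row=5, col=5)
  F4: move forward 0/4 (blocked), now at (row=5, col=5)
  F5: move forward 0/5 (blocked), now at (row=5, col=5)
  F2: move forward 0/2 (blocked), now at (row=5, col=5)
  R: turn right, now facing South
  F1: move forward 0/1 (blocked), now at (row=5, col=5)
  R: turn right, now facing West
  F3: move forward 1/3 (blocked), now at (row=5, col=4)
  R: turn right, now facing North
  F5: move forward 2/5 (blocked), now at (row=3, col=4)
  F5: move forward 0/5 (blocked), now at (row=3, col=4)
Final: (row=3, col=4), facing North

Answer: Final position: (row=3, col=4), facing North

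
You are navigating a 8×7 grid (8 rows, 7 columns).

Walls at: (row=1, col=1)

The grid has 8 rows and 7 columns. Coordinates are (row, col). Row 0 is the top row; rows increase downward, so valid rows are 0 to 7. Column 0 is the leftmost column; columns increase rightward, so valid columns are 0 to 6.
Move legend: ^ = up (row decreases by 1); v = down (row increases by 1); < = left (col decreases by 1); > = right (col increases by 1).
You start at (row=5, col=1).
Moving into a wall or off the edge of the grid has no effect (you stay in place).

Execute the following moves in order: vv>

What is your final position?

Start: (row=5, col=1)
  v (down): (row=5, col=1) -> (row=6, col=1)
  v (down): (row=6, col=1) -> (row=7, col=1)
  > (right): (row=7, col=1) -> (row=7, col=2)
Final: (row=7, col=2)

Answer: Final position: (row=7, col=2)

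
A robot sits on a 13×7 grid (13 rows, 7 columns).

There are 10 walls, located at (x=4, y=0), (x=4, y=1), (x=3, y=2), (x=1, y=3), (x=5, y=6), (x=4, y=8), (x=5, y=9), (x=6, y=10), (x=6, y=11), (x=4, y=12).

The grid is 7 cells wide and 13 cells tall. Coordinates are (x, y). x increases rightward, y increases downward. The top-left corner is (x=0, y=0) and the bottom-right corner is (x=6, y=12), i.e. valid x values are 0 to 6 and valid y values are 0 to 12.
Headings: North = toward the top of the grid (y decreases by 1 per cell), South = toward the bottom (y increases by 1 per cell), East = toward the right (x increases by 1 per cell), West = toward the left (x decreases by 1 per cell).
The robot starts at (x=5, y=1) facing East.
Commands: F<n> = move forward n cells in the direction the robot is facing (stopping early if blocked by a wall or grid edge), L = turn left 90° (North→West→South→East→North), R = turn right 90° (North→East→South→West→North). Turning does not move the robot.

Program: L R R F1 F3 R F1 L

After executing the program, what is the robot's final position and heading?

Start: (x=5, y=1), facing East
  L: turn left, now facing North
  R: turn right, now facing East
  R: turn right, now facing South
  F1: move forward 1, now at (x=5, y=2)
  F3: move forward 3, now at (x=5, y=5)
  R: turn right, now facing West
  F1: move forward 1, now at (x=4, y=5)
  L: turn left, now facing South
Final: (x=4, y=5), facing South

Answer: Final position: (x=4, y=5), facing South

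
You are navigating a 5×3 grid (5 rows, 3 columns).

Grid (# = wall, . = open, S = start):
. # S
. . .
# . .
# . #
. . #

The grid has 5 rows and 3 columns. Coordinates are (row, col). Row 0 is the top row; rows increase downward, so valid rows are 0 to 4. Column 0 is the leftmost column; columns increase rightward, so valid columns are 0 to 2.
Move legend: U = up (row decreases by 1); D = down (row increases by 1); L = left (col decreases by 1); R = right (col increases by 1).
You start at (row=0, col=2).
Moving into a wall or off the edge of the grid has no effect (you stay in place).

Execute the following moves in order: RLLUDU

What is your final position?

Answer: Final position: (row=0, col=2)

Derivation:
Start: (row=0, col=2)
  R (right): blocked, stay at (row=0, col=2)
  L (left): blocked, stay at (row=0, col=2)
  L (left): blocked, stay at (row=0, col=2)
  U (up): blocked, stay at (row=0, col=2)
  D (down): (row=0, col=2) -> (row=1, col=2)
  U (up): (row=1, col=2) -> (row=0, col=2)
Final: (row=0, col=2)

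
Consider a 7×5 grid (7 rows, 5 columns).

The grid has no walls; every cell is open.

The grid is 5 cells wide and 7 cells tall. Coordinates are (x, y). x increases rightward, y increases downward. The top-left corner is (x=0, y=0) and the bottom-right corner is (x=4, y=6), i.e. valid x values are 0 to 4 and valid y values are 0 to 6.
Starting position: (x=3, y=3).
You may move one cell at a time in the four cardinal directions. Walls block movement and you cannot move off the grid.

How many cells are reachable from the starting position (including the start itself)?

BFS flood-fill from (x=3, y=3):
  Distance 0: (x=3, y=3)
  Distance 1: (x=3, y=2), (x=2, y=3), (x=4, y=3), (x=3, y=4)
  Distance 2: (x=3, y=1), (x=2, y=2), (x=4, y=2), (x=1, y=3), (x=2, y=4), (x=4, y=4), (x=3, y=5)
  Distance 3: (x=3, y=0), (x=2, y=1), (x=4, y=1), (x=1, y=2), (x=0, y=3), (x=1, y=4), (x=2, y=5), (x=4, y=5), (x=3, y=6)
  Distance 4: (x=2, y=0), (x=4, y=0), (x=1, y=1), (x=0, y=2), (x=0, y=4), (x=1, y=5), (x=2, y=6), (x=4, y=6)
  Distance 5: (x=1, y=0), (x=0, y=1), (x=0, y=5), (x=1, y=6)
  Distance 6: (x=0, y=0), (x=0, y=6)
Total reachable: 35 (grid has 35 open cells total)

Answer: Reachable cells: 35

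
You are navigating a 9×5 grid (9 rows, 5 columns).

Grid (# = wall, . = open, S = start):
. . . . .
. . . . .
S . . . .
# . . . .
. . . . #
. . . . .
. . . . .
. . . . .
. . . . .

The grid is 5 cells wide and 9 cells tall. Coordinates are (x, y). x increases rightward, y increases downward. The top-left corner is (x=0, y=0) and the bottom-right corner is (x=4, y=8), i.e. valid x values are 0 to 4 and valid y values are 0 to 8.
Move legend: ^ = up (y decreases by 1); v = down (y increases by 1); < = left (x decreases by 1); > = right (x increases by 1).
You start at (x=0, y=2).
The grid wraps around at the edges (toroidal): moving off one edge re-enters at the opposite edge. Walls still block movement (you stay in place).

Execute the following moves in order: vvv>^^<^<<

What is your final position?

Answer: Final position: (x=3, y=8)

Derivation:
Start: (x=0, y=2)
  [×3]v (down): blocked, stay at (x=0, y=2)
  > (right): (x=0, y=2) -> (x=1, y=2)
  ^ (up): (x=1, y=2) -> (x=1, y=1)
  ^ (up): (x=1, y=1) -> (x=1, y=0)
  < (left): (x=1, y=0) -> (x=0, y=0)
  ^ (up): (x=0, y=0) -> (x=0, y=8)
  < (left): (x=0, y=8) -> (x=4, y=8)
  < (left): (x=4, y=8) -> (x=3, y=8)
Final: (x=3, y=8)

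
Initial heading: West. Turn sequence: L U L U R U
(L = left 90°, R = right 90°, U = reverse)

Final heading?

Start: West
  L (left (90° counter-clockwise)) -> South
  U (U-turn (180°)) -> North
  L (left (90° counter-clockwise)) -> West
  U (U-turn (180°)) -> East
  R (right (90° clockwise)) -> South
  U (U-turn (180°)) -> North
Final: North

Answer: Final heading: North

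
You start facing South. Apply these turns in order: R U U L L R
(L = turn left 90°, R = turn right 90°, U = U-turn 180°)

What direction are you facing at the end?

Answer: Final heading: South

Derivation:
Start: South
  R (right (90° clockwise)) -> West
  U (U-turn (180°)) -> East
  U (U-turn (180°)) -> West
  L (left (90° counter-clockwise)) -> South
  L (left (90° counter-clockwise)) -> East
  R (right (90° clockwise)) -> South
Final: South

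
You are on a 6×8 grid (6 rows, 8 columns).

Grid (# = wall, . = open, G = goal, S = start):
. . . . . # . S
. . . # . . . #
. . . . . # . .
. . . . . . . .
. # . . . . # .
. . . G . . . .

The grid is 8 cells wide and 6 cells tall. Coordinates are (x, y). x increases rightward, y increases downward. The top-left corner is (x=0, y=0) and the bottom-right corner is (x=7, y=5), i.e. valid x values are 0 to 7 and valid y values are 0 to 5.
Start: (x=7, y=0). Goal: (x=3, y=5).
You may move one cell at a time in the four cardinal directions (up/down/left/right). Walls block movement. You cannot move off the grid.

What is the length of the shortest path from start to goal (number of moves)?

BFS from (x=7, y=0) until reaching (x=3, y=5):
  Distance 0: (x=7, y=0)
  Distance 1: (x=6, y=0)
  Distance 2: (x=6, y=1)
  Distance 3: (x=5, y=1), (x=6, y=2)
  Distance 4: (x=4, y=1), (x=7, y=2), (x=6, y=3)
  Distance 5: (x=4, y=0), (x=4, y=2), (x=5, y=3), (x=7, y=3)
  Distance 6: (x=3, y=0), (x=3, y=2), (x=4, y=3), (x=5, y=4), (x=7, y=4)
  Distance 7: (x=2, y=0), (x=2, y=2), (x=3, y=3), (x=4, y=4), (x=5, y=5), (x=7, y=5)
  Distance 8: (x=1, y=0), (x=2, y=1), (x=1, y=2), (x=2, y=3), (x=3, y=4), (x=4, y=5), (x=6, y=5)
  Distance 9: (x=0, y=0), (x=1, y=1), (x=0, y=2), (x=1, y=3), (x=2, y=4), (x=3, y=5)  <- goal reached here
One shortest path (9 moves): (x=7, y=0) -> (x=6, y=0) -> (x=6, y=1) -> (x=5, y=1) -> (x=4, y=1) -> (x=4, y=2) -> (x=3, y=2) -> (x=3, y=3) -> (x=3, y=4) -> (x=3, y=5)

Answer: Shortest path length: 9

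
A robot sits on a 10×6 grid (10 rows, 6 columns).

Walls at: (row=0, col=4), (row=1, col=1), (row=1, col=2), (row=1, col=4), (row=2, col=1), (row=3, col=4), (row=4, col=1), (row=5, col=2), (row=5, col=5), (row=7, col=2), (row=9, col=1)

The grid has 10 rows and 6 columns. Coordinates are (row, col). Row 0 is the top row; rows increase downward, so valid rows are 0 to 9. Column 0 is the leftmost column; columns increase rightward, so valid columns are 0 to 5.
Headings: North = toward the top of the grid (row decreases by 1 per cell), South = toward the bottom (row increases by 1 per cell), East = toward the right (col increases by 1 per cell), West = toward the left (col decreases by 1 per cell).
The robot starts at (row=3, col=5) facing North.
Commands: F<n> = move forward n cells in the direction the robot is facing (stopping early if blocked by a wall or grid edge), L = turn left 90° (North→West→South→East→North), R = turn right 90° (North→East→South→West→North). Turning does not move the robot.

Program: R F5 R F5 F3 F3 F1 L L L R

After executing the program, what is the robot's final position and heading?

Answer: Final position: (row=4, col=5), facing North

Derivation:
Start: (row=3, col=5), facing North
  R: turn right, now facing East
  F5: move forward 0/5 (blocked), now at (row=3, col=5)
  R: turn right, now facing South
  F5: move forward 1/5 (blocked), now at (row=4, col=5)
  F3: move forward 0/3 (blocked), now at (row=4, col=5)
  F3: move forward 0/3 (blocked), now at (row=4, col=5)
  F1: move forward 0/1 (blocked), now at (row=4, col=5)
  L: turn left, now facing East
  L: turn left, now facing North
  L: turn left, now facing West
  R: turn right, now facing North
Final: (row=4, col=5), facing North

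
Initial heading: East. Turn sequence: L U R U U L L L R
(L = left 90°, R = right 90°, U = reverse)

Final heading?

Answer: Final heading: East

Derivation:
Start: East
  L (left (90° counter-clockwise)) -> North
  U (U-turn (180°)) -> South
  R (right (90° clockwise)) -> West
  U (U-turn (180°)) -> East
  U (U-turn (180°)) -> West
  L (left (90° counter-clockwise)) -> South
  L (left (90° counter-clockwise)) -> East
  L (left (90° counter-clockwise)) -> North
  R (right (90° clockwise)) -> East
Final: East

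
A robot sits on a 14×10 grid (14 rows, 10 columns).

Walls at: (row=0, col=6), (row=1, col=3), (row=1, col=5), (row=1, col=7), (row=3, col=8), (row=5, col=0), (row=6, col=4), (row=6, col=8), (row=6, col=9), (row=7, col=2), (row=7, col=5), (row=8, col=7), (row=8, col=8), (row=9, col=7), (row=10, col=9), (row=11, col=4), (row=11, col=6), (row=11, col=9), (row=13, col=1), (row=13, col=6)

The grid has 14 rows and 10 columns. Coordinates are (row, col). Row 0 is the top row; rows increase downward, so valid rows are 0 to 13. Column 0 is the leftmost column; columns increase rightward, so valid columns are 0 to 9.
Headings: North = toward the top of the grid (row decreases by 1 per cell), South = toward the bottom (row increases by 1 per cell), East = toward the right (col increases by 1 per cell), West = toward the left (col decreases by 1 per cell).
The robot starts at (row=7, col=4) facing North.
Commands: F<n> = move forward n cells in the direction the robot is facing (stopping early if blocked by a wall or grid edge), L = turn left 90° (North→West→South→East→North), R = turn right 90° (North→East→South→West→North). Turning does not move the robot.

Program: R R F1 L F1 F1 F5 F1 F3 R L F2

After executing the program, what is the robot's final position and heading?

Start: (row=7, col=4), facing North
  R: turn right, now facing East
  R: turn right, now facing South
  F1: move forward 1, now at (row=8, col=4)
  L: turn left, now facing East
  F1: move forward 1, now at (row=8, col=5)
  F1: move forward 1, now at (row=8, col=6)
  F5: move forward 0/5 (blocked), now at (row=8, col=6)
  F1: move forward 0/1 (blocked), now at (row=8, col=6)
  F3: move forward 0/3 (blocked), now at (row=8, col=6)
  R: turn right, now facing South
  L: turn left, now facing East
  F2: move forward 0/2 (blocked), now at (row=8, col=6)
Final: (row=8, col=6), facing East

Answer: Final position: (row=8, col=6), facing East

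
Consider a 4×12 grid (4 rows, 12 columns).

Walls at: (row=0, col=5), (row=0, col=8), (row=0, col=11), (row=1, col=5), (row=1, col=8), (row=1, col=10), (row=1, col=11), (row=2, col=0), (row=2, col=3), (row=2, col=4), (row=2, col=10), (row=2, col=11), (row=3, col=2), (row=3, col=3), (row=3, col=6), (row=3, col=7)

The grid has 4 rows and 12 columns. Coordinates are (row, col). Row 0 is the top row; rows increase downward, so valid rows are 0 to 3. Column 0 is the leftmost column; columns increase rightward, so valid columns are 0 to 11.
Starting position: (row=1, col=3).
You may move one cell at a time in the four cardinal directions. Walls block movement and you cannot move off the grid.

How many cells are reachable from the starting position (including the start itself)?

BFS flood-fill from (row=1, col=3):
  Distance 0: (row=1, col=3)
  Distance 1: (row=0, col=3), (row=1, col=2), (row=1, col=4)
  Distance 2: (row=0, col=2), (row=0, col=4), (row=1, col=1), (row=2, col=2)
  Distance 3: (row=0, col=1), (row=1, col=0), (row=2, col=1)
  Distance 4: (row=0, col=0), (row=3, col=1)
  Distance 5: (row=3, col=0)
Total reachable: 14 (grid has 32 open cells total)

Answer: Reachable cells: 14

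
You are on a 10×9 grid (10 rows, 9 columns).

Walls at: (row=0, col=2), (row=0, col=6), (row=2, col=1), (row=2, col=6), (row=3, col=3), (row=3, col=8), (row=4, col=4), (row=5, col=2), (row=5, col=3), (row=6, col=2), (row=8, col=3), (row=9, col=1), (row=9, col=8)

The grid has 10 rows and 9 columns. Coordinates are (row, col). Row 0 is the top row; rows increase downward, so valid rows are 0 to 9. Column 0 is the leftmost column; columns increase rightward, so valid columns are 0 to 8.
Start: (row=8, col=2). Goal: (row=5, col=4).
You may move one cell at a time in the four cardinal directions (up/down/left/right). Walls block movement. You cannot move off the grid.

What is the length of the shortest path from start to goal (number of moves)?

BFS from (row=8, col=2) until reaching (row=5, col=4):
  Distance 0: (row=8, col=2)
  Distance 1: (row=7, col=2), (row=8, col=1), (row=9, col=2)
  Distance 2: (row=7, col=1), (row=7, col=3), (row=8, col=0), (row=9, col=3)
  Distance 3: (row=6, col=1), (row=6, col=3), (row=7, col=0), (row=7, col=4), (row=9, col=0), (row=9, col=4)
  Distance 4: (row=5, col=1), (row=6, col=0), (row=6, col=4), (row=7, col=5), (row=8, col=4), (row=9, col=5)
  Distance 5: (row=4, col=1), (row=5, col=0), (row=5, col=4), (row=6, col=5), (row=7, col=6), (row=8, col=5), (row=9, col=6)  <- goal reached here
One shortest path (5 moves): (row=8, col=2) -> (row=7, col=2) -> (row=7, col=3) -> (row=7, col=4) -> (row=6, col=4) -> (row=5, col=4)

Answer: Shortest path length: 5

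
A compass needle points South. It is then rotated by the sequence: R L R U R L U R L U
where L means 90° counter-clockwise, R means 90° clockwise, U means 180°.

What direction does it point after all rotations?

Start: South
  R (right (90° clockwise)) -> West
  L (left (90° counter-clockwise)) -> South
  R (right (90° clockwise)) -> West
  U (U-turn (180°)) -> East
  R (right (90° clockwise)) -> South
  L (left (90° counter-clockwise)) -> East
  U (U-turn (180°)) -> West
  R (right (90° clockwise)) -> North
  L (left (90° counter-clockwise)) -> West
  U (U-turn (180°)) -> East
Final: East

Answer: Final heading: East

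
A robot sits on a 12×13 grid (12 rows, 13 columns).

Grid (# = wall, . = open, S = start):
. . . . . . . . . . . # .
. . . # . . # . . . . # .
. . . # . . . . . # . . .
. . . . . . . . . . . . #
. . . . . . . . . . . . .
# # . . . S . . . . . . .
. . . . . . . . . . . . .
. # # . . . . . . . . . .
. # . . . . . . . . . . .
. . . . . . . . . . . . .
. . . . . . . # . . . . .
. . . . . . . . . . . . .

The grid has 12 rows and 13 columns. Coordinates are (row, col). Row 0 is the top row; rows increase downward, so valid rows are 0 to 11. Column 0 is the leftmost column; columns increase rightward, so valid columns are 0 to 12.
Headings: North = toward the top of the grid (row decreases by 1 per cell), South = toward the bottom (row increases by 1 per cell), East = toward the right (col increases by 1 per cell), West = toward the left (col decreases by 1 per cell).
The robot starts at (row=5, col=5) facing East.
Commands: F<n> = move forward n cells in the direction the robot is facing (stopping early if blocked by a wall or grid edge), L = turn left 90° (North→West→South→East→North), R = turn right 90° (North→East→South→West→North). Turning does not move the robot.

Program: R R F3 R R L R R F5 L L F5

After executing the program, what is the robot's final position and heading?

Answer: Final position: (row=1, col=2), facing North

Derivation:
Start: (row=5, col=5), facing East
  R: turn right, now facing South
  R: turn right, now facing West
  F3: move forward 3, now at (row=5, col=2)
  R: turn right, now facing North
  R: turn right, now facing East
  L: turn left, now facing North
  R: turn right, now facing East
  R: turn right, now facing South
  F5: move forward 1/5 (blocked), now at (row=6, col=2)
  L: turn left, now facing East
  L: turn left, now facing North
  F5: move forward 5, now at (row=1, col=2)
Final: (row=1, col=2), facing North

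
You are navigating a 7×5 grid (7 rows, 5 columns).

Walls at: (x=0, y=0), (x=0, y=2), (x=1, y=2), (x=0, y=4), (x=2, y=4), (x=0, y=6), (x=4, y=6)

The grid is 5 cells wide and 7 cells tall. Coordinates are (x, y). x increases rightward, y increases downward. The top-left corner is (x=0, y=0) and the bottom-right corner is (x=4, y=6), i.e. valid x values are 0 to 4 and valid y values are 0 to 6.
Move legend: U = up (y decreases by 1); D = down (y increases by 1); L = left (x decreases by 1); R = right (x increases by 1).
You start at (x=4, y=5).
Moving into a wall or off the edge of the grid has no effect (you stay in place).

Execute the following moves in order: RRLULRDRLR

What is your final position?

Start: (x=4, y=5)
  R (right): blocked, stay at (x=4, y=5)
  R (right): blocked, stay at (x=4, y=5)
  L (left): (x=4, y=5) -> (x=3, y=5)
  U (up): (x=3, y=5) -> (x=3, y=4)
  L (left): blocked, stay at (x=3, y=4)
  R (right): (x=3, y=4) -> (x=4, y=4)
  D (down): (x=4, y=4) -> (x=4, y=5)
  R (right): blocked, stay at (x=4, y=5)
  L (left): (x=4, y=5) -> (x=3, y=5)
  R (right): (x=3, y=5) -> (x=4, y=5)
Final: (x=4, y=5)

Answer: Final position: (x=4, y=5)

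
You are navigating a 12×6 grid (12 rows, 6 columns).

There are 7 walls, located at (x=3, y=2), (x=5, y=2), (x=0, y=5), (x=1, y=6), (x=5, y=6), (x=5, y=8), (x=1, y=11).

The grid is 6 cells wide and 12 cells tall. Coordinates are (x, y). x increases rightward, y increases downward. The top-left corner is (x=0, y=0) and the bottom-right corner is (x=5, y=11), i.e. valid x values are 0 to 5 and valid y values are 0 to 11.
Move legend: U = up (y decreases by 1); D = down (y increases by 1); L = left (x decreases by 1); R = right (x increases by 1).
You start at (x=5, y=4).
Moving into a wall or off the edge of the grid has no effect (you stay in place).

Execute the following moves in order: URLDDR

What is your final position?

Start: (x=5, y=4)
  U (up): (x=5, y=4) -> (x=5, y=3)
  R (right): blocked, stay at (x=5, y=3)
  L (left): (x=5, y=3) -> (x=4, y=3)
  D (down): (x=4, y=3) -> (x=4, y=4)
  D (down): (x=4, y=4) -> (x=4, y=5)
  R (right): (x=4, y=5) -> (x=5, y=5)
Final: (x=5, y=5)

Answer: Final position: (x=5, y=5)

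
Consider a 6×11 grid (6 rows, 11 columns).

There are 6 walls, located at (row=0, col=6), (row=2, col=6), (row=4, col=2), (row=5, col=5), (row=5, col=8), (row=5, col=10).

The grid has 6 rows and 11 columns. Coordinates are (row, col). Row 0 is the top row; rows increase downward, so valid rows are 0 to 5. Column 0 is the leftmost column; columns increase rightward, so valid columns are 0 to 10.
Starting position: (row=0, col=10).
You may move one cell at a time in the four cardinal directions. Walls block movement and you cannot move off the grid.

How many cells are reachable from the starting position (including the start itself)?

Answer: Reachable cells: 60

Derivation:
BFS flood-fill from (row=0, col=10):
  Distance 0: (row=0, col=10)
  Distance 1: (row=0, col=9), (row=1, col=10)
  Distance 2: (row=0, col=8), (row=1, col=9), (row=2, col=10)
  Distance 3: (row=0, col=7), (row=1, col=8), (row=2, col=9), (row=3, col=10)
  Distance 4: (row=1, col=7), (row=2, col=8), (row=3, col=9), (row=4, col=10)
  Distance 5: (row=1, col=6), (row=2, col=7), (row=3, col=8), (row=4, col=9)
  Distance 6: (row=1, col=5), (row=3, col=7), (row=4, col=8), (row=5, col=9)
  Distance 7: (row=0, col=5), (row=1, col=4), (row=2, col=5), (row=3, col=6), (row=4, col=7)
  Distance 8: (row=0, col=4), (row=1, col=3), (row=2, col=4), (row=3, col=5), (row=4, col=6), (row=5, col=7)
  Distance 9: (row=0, col=3), (row=1, col=2), (row=2, col=3), (row=3, col=4), (row=4, col=5), (row=5, col=6)
  Distance 10: (row=0, col=2), (row=1, col=1), (row=2, col=2), (row=3, col=3), (row=4, col=4)
  Distance 11: (row=0, col=1), (row=1, col=0), (row=2, col=1), (row=3, col=2), (row=4, col=3), (row=5, col=4)
  Distance 12: (row=0, col=0), (row=2, col=0), (row=3, col=1), (row=5, col=3)
  Distance 13: (row=3, col=0), (row=4, col=1), (row=5, col=2)
  Distance 14: (row=4, col=0), (row=5, col=1)
  Distance 15: (row=5, col=0)
Total reachable: 60 (grid has 60 open cells total)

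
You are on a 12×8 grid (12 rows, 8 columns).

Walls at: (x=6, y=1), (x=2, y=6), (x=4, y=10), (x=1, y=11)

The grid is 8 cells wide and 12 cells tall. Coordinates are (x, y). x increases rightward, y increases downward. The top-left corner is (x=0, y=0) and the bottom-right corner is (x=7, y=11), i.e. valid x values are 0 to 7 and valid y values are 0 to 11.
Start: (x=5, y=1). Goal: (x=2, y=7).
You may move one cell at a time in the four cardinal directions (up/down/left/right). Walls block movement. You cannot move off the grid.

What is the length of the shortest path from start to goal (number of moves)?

Answer: Shortest path length: 9

Derivation:
BFS from (x=5, y=1) until reaching (x=2, y=7):
  Distance 0: (x=5, y=1)
  Distance 1: (x=5, y=0), (x=4, y=1), (x=5, y=2)
  Distance 2: (x=4, y=0), (x=6, y=0), (x=3, y=1), (x=4, y=2), (x=6, y=2), (x=5, y=3)
  Distance 3: (x=3, y=0), (x=7, y=0), (x=2, y=1), (x=3, y=2), (x=7, y=2), (x=4, y=3), (x=6, y=3), (x=5, y=4)
  Distance 4: (x=2, y=0), (x=1, y=1), (x=7, y=1), (x=2, y=2), (x=3, y=3), (x=7, y=3), (x=4, y=4), (x=6, y=4), (x=5, y=5)
  Distance 5: (x=1, y=0), (x=0, y=1), (x=1, y=2), (x=2, y=3), (x=3, y=4), (x=7, y=4), (x=4, y=5), (x=6, y=5), (x=5, y=6)
  Distance 6: (x=0, y=0), (x=0, y=2), (x=1, y=3), (x=2, y=4), (x=3, y=5), (x=7, y=5), (x=4, y=6), (x=6, y=6), (x=5, y=7)
  Distance 7: (x=0, y=3), (x=1, y=4), (x=2, y=5), (x=3, y=6), (x=7, y=6), (x=4, y=7), (x=6, y=7), (x=5, y=8)
  Distance 8: (x=0, y=4), (x=1, y=5), (x=3, y=7), (x=7, y=7), (x=4, y=8), (x=6, y=8), (x=5, y=9)
  Distance 9: (x=0, y=5), (x=1, y=6), (x=2, y=7), (x=3, y=8), (x=7, y=8), (x=4, y=9), (x=6, y=9), (x=5, y=10)  <- goal reached here
One shortest path (9 moves): (x=5, y=1) -> (x=4, y=1) -> (x=3, y=1) -> (x=3, y=2) -> (x=3, y=3) -> (x=3, y=4) -> (x=3, y=5) -> (x=3, y=6) -> (x=3, y=7) -> (x=2, y=7)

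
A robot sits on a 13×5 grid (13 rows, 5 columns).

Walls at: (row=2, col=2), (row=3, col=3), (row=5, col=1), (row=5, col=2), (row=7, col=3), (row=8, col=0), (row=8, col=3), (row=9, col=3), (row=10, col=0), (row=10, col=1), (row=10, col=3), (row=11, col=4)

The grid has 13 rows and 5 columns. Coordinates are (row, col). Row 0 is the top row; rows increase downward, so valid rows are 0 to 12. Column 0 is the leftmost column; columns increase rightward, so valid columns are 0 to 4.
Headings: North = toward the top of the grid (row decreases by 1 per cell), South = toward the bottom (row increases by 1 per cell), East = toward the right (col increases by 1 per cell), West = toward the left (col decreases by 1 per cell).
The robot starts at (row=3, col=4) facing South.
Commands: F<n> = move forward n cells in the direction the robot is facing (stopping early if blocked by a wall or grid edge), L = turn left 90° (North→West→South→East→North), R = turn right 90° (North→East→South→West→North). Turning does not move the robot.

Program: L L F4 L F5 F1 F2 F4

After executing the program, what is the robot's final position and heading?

Start: (row=3, col=4), facing South
  L: turn left, now facing East
  L: turn left, now facing North
  F4: move forward 3/4 (blocked), now at (row=0, col=4)
  L: turn left, now facing West
  F5: move forward 4/5 (blocked), now at (row=0, col=0)
  F1: move forward 0/1 (blocked), now at (row=0, col=0)
  F2: move forward 0/2 (blocked), now at (row=0, col=0)
  F4: move forward 0/4 (blocked), now at (row=0, col=0)
Final: (row=0, col=0), facing West

Answer: Final position: (row=0, col=0), facing West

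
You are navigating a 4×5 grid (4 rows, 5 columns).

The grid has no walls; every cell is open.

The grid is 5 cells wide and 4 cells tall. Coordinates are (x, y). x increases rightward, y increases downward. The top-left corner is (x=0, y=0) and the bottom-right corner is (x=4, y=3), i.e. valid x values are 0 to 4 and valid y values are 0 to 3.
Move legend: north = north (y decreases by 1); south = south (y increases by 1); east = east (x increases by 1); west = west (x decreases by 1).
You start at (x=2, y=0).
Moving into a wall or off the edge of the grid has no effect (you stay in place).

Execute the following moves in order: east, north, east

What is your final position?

Answer: Final position: (x=4, y=0)

Derivation:
Start: (x=2, y=0)
  east (east): (x=2, y=0) -> (x=3, y=0)
  north (north): blocked, stay at (x=3, y=0)
  east (east): (x=3, y=0) -> (x=4, y=0)
Final: (x=4, y=0)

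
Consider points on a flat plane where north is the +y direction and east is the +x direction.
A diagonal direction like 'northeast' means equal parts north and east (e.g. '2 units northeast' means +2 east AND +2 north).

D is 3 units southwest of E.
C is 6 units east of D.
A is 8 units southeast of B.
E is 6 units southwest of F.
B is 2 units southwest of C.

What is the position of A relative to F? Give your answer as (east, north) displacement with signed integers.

Answer: A is at (east=3, north=-19) relative to F.

Derivation:
Place F at the origin (east=0, north=0).
  E is 6 units southwest of F: delta (east=-6, north=-6); E at (east=-6, north=-6).
  D is 3 units southwest of E: delta (east=-3, north=-3); D at (east=-9, north=-9).
  C is 6 units east of D: delta (east=+6, north=+0); C at (east=-3, north=-9).
  B is 2 units southwest of C: delta (east=-2, north=-2); B at (east=-5, north=-11).
  A is 8 units southeast of B: delta (east=+8, north=-8); A at (east=3, north=-19).
Therefore A relative to F: (east=3, north=-19).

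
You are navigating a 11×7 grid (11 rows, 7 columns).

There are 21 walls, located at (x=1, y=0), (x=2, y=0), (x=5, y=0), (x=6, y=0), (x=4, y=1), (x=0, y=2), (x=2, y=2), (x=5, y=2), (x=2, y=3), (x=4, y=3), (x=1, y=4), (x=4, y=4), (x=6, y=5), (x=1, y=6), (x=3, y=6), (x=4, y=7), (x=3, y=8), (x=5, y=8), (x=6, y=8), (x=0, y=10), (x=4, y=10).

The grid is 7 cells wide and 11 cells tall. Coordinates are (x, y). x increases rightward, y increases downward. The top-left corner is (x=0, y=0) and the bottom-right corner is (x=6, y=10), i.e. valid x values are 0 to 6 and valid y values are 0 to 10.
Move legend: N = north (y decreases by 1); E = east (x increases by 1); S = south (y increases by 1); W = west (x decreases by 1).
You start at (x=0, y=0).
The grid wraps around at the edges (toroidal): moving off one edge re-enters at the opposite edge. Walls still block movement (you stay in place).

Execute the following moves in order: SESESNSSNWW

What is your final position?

Start: (x=0, y=0)
  S (south): (x=0, y=0) -> (x=0, y=1)
  E (east): (x=0, y=1) -> (x=1, y=1)
  S (south): (x=1, y=1) -> (x=1, y=2)
  E (east): blocked, stay at (x=1, y=2)
  S (south): (x=1, y=2) -> (x=1, y=3)
  N (north): (x=1, y=3) -> (x=1, y=2)
  S (south): (x=1, y=2) -> (x=1, y=3)
  S (south): blocked, stay at (x=1, y=3)
  N (north): (x=1, y=3) -> (x=1, y=2)
  W (west): blocked, stay at (x=1, y=2)
  W (west): blocked, stay at (x=1, y=2)
Final: (x=1, y=2)

Answer: Final position: (x=1, y=2)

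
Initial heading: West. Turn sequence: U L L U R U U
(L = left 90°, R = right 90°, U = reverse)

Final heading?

Answer: Final heading: South

Derivation:
Start: West
  U (U-turn (180°)) -> East
  L (left (90° counter-clockwise)) -> North
  L (left (90° counter-clockwise)) -> West
  U (U-turn (180°)) -> East
  R (right (90° clockwise)) -> South
  U (U-turn (180°)) -> North
  U (U-turn (180°)) -> South
Final: South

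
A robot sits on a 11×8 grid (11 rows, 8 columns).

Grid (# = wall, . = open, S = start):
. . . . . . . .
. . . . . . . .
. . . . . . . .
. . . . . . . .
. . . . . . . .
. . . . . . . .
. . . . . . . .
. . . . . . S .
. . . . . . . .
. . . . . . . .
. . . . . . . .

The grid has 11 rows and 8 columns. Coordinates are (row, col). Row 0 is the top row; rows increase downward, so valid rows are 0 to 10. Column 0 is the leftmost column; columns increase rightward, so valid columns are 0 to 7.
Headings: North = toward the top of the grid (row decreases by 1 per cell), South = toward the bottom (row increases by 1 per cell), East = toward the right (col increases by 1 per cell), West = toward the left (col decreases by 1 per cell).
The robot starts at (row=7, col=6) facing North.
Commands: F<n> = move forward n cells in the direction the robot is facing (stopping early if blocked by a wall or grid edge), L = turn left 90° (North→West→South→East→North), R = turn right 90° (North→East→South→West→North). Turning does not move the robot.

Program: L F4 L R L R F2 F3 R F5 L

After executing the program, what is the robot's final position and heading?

Answer: Final position: (row=2, col=0), facing West

Derivation:
Start: (row=7, col=6), facing North
  L: turn left, now facing West
  F4: move forward 4, now at (row=7, col=2)
  L: turn left, now facing South
  R: turn right, now facing West
  L: turn left, now facing South
  R: turn right, now facing West
  F2: move forward 2, now at (row=7, col=0)
  F3: move forward 0/3 (blocked), now at (row=7, col=0)
  R: turn right, now facing North
  F5: move forward 5, now at (row=2, col=0)
  L: turn left, now facing West
Final: (row=2, col=0), facing West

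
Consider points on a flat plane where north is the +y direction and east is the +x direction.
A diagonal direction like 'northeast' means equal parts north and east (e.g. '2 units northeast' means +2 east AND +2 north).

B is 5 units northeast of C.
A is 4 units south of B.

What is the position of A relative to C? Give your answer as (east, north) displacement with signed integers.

Answer: A is at (east=5, north=1) relative to C.

Derivation:
Place C at the origin (east=0, north=0).
  B is 5 units northeast of C: delta (east=+5, north=+5); B at (east=5, north=5).
  A is 4 units south of B: delta (east=+0, north=-4); A at (east=5, north=1).
Therefore A relative to C: (east=5, north=1).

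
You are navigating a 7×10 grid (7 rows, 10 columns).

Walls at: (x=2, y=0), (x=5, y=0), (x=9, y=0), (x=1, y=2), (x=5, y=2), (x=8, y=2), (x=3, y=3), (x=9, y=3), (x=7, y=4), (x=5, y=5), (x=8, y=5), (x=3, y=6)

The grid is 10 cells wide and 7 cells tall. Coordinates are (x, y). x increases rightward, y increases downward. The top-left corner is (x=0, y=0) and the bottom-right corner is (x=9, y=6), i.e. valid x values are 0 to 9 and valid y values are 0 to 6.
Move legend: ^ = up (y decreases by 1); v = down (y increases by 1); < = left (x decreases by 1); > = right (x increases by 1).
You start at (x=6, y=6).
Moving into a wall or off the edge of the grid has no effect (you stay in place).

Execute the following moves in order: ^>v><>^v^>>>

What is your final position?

Answer: Final position: (x=9, y=6)

Derivation:
Start: (x=6, y=6)
  ^ (up): (x=6, y=6) -> (x=6, y=5)
  > (right): (x=6, y=5) -> (x=7, y=5)
  v (down): (x=7, y=5) -> (x=7, y=6)
  > (right): (x=7, y=6) -> (x=8, y=6)
  < (left): (x=8, y=6) -> (x=7, y=6)
  > (right): (x=7, y=6) -> (x=8, y=6)
  ^ (up): blocked, stay at (x=8, y=6)
  v (down): blocked, stay at (x=8, y=6)
  ^ (up): blocked, stay at (x=8, y=6)
  > (right): (x=8, y=6) -> (x=9, y=6)
  > (right): blocked, stay at (x=9, y=6)
  > (right): blocked, stay at (x=9, y=6)
Final: (x=9, y=6)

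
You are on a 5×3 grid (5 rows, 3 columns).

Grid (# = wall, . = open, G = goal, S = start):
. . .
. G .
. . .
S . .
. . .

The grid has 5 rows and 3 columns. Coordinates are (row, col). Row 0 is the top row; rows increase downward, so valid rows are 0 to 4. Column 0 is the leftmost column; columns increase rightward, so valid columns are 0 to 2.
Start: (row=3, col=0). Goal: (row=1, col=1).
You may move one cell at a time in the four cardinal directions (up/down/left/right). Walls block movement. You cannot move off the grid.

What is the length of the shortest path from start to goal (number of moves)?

Answer: Shortest path length: 3

Derivation:
BFS from (row=3, col=0) until reaching (row=1, col=1):
  Distance 0: (row=3, col=0)
  Distance 1: (row=2, col=0), (row=3, col=1), (row=4, col=0)
  Distance 2: (row=1, col=0), (row=2, col=1), (row=3, col=2), (row=4, col=1)
  Distance 3: (row=0, col=0), (row=1, col=1), (row=2, col=2), (row=4, col=2)  <- goal reached here
One shortest path (3 moves): (row=3, col=0) -> (row=3, col=1) -> (row=2, col=1) -> (row=1, col=1)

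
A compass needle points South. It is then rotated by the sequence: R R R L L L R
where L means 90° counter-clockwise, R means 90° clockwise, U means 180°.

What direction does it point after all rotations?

Answer: Final heading: West

Derivation:
Start: South
  R (right (90° clockwise)) -> West
  R (right (90° clockwise)) -> North
  R (right (90° clockwise)) -> East
  L (left (90° counter-clockwise)) -> North
  L (left (90° counter-clockwise)) -> West
  L (left (90° counter-clockwise)) -> South
  R (right (90° clockwise)) -> West
Final: West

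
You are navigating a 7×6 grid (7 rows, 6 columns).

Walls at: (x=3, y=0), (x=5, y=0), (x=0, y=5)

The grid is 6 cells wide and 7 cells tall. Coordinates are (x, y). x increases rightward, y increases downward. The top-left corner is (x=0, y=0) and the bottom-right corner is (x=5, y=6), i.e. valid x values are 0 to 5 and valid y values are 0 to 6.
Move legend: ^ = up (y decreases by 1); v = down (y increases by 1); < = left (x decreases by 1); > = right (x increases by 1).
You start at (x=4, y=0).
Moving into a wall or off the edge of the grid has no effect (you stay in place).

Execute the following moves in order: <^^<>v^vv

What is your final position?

Start: (x=4, y=0)
  < (left): blocked, stay at (x=4, y=0)
  ^ (up): blocked, stay at (x=4, y=0)
  ^ (up): blocked, stay at (x=4, y=0)
  < (left): blocked, stay at (x=4, y=0)
  > (right): blocked, stay at (x=4, y=0)
  v (down): (x=4, y=0) -> (x=4, y=1)
  ^ (up): (x=4, y=1) -> (x=4, y=0)
  v (down): (x=4, y=0) -> (x=4, y=1)
  v (down): (x=4, y=1) -> (x=4, y=2)
Final: (x=4, y=2)

Answer: Final position: (x=4, y=2)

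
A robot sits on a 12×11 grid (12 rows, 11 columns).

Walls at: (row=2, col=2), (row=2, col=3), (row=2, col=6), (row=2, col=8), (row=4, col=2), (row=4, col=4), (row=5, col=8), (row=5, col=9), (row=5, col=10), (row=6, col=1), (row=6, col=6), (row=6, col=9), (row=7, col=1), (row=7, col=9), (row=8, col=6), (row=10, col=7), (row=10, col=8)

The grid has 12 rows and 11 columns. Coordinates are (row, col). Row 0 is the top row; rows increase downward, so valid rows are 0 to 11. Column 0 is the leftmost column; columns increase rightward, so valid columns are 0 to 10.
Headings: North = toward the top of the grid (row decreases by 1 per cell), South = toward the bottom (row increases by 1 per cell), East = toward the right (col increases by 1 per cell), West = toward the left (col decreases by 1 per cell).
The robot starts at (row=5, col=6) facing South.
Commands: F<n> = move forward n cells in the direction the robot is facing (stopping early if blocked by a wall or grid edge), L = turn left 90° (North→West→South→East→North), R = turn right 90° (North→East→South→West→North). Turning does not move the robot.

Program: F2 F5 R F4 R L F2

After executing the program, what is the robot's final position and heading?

Start: (row=5, col=6), facing South
  F2: move forward 0/2 (blocked), now at (row=5, col=6)
  F5: move forward 0/5 (blocked), now at (row=5, col=6)
  R: turn right, now facing West
  F4: move forward 4, now at (row=5, col=2)
  R: turn right, now facing North
  L: turn left, now facing West
  F2: move forward 2, now at (row=5, col=0)
Final: (row=5, col=0), facing West

Answer: Final position: (row=5, col=0), facing West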